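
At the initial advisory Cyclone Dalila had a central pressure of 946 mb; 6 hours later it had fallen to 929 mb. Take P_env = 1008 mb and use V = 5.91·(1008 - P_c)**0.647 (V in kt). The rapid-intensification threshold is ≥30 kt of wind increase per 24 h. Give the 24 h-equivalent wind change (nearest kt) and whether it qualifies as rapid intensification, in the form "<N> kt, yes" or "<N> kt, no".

V₁: ΔP = 62, V ≈ 5.91 × 62^0.647 ≈ 85.36 kt.
V₂: ΔP = 79, V ≈ 5.91 × 79^0.647 ≈ 99.85 kt.
ΔV over 6 h = 14.49 kt → 24 h equivalent = 14.49 × 24/6 ≈ 57.96 kt.
58 kt ≥ 30 kt ⇒ rapid intensification.

58 kt, yes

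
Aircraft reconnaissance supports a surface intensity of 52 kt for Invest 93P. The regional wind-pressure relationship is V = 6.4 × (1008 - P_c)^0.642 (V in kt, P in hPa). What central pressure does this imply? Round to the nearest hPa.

ΔP = (V / 6.4)^(1/0.642) = (52/6.4)^1.558.
52/6.4 = 8.125; 8.125^1.558 ≈ 26.13 hPa.
P_c = 1008 − 26.13 = 981.87 ≈ 982 hPa.

982 hPa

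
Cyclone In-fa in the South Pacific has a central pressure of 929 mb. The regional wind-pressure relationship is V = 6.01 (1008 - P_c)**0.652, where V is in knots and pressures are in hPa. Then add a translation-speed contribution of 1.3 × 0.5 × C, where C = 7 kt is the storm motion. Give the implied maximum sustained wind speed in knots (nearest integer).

108 kt

ΔP = 1008 − 929 = 79 mb.
79^0.652 ≈ 17.268.
V ≈ 6.01 × 17.268 ≈ 103.8 kt.
Translation term: 1.3 × 0.5 × 7 = 4.55 kt.
Corrected V ≈ 108.35 kt → 108 kt.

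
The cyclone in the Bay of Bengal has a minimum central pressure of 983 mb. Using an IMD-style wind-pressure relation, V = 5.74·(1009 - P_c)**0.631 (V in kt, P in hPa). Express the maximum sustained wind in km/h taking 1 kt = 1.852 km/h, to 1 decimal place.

ΔP = 1009 − 983 = 26 mb.
V ≈ 5.74 × 26^0.631 = 5.74 × 7.814 ≈ 44.850 kt.
44.850 × 1.852 ≈ 83.06 km/h → 83.1 km/h.

83.1 km/h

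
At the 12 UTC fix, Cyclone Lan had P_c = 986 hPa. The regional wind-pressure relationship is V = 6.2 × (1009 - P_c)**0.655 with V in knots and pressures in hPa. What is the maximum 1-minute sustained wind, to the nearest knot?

ΔP = 1009 − 986 = 23 hPa.
23^0.655 ≈ 7.797.
V ≈ 6.2 × 7.797 ≈ 48.3 kt.

48 kt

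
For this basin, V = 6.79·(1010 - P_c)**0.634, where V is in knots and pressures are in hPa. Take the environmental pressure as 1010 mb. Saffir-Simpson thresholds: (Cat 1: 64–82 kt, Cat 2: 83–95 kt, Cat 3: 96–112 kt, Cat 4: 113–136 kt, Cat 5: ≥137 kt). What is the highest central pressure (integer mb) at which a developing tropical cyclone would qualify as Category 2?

958 mb

Category 2 begins at V = 83 kt.
Required ΔP = (83/6.79)^(1/0.634) = 12.224^1.577 ≈ 51.86 mb.
P_c ≤ 1010 − 51.86 = 958.14, so the highest integer P_c is 958 mb.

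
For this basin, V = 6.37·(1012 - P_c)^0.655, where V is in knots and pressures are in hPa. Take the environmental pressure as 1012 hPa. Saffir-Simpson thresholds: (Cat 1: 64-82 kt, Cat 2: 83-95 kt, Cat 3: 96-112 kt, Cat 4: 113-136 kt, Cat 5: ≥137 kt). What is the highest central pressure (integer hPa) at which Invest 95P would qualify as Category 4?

Category 4 begins at V = 113 kt.
Required ΔP = (113/6.37)^(1/0.655) = 17.739^1.527 ≈ 80.68 hPa.
P_c ≤ 1012 − 80.68 = 931.32, so the highest integer P_c is 931 hPa.

931 hPa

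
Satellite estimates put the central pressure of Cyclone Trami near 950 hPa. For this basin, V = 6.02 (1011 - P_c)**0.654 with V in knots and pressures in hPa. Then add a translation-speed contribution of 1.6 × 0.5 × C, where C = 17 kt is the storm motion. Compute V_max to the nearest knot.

ΔP = 1011 − 950 = 61 hPa.
61^0.654 ≈ 14.710.
V ≈ 6.02 × 14.710 ≈ 88.6 kt.
Translation term: 1.6 × 0.5 × 17 = 13.6 kt.
Corrected V ≈ 102.2 kt → 102 kt.

102 kt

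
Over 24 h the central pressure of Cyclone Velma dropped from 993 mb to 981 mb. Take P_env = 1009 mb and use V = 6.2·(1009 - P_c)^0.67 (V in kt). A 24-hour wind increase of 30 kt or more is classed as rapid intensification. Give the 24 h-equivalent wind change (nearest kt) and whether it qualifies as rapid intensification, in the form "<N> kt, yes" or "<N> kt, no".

V₁: ΔP = 16, V ≈ 6.2 × 16^0.67 ≈ 39.73 kt.
V₂: ΔP = 28, V ≈ 6.2 × 28^0.67 ≈ 57.81 kt.
ΔV over 24 h = 18.08 kt → 24 h equivalent = 18.08 × 24/24 ≈ 18.08 kt.
18 kt < 30 kt ⇒ not rapid intensification.

18 kt, no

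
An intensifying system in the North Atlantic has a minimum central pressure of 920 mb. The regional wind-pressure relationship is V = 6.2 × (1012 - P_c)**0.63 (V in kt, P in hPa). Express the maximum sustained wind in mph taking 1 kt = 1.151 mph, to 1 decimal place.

ΔP = 1012 − 920 = 92 mb.
V ≈ 6.2 × 92^0.63 = 6.2 × 17.266 ≈ 107.048 kt.
107.048 × 1.151 ≈ 123.21 mph → 123.2 mph.

123.2 mph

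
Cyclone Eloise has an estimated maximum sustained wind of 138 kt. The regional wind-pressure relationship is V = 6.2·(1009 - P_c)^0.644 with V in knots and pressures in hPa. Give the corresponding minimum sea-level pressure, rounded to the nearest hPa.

885 hPa

ΔP = (V / 6.2)^(1/0.644) = (138/6.2)^1.553.
138/6.2 = 22.258; 22.258^1.553 ≈ 123.70 hPa.
P_c = 1009 − 123.70 = 885.30 ≈ 885 hPa.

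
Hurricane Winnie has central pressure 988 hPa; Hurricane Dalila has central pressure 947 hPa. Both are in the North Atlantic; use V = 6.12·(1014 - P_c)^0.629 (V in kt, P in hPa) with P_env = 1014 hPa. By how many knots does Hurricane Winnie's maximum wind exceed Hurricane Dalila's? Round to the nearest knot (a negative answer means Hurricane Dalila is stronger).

Hurricane Winnie: ΔP = 26; V ≈ 6.12 × 26^0.629 ≈ 47.51 kt.
Hurricane Dalila: ΔP = 67; V ≈ 6.12 × 67^0.629 ≈ 86.17 kt.
Difference ≈ 47.51 − 86.17 = -38.66 → -39 kt.

-39 kt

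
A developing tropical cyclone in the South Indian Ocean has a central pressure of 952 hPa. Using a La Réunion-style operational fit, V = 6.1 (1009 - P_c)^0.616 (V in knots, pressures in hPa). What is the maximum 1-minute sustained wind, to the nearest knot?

ΔP = 1009 − 952 = 57 hPa.
57^0.616 ≈ 12.068.
V ≈ 6.1 × 12.068 ≈ 73.6 kt.

74 kt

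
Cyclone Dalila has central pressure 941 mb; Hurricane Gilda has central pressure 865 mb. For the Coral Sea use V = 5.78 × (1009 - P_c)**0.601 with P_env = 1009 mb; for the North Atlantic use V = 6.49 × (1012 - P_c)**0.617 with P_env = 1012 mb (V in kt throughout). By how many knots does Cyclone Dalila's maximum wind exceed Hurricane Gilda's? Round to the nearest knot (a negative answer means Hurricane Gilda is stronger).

Cyclone Dalila: ΔP = 68; V ≈ 5.78 × 68^0.601 ≈ 72.99 kt.
Hurricane Gilda: ΔP = 147; V ≈ 6.49 × 147^0.617 ≈ 141.08 kt.
Difference ≈ 72.99 − 141.08 = -68.09 → -68 kt.

-68 kt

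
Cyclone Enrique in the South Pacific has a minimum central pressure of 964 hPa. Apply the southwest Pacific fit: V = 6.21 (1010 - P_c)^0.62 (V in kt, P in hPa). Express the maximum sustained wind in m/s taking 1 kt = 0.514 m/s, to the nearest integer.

ΔP = 1010 − 964 = 46 hPa.
V ≈ 6.21 × 46^0.62 = 6.21 × 10.738 ≈ 66.681 kt.
66.681 × 0.514 ≈ 34.27 m/s → 34 m/s.

34 m/s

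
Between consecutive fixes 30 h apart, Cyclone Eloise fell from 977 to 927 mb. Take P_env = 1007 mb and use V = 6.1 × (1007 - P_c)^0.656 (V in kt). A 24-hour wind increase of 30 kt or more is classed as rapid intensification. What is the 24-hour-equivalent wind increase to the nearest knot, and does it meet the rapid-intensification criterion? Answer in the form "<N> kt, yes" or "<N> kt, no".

41 kt, yes

V₁: ΔP = 30, V ≈ 6.1 × 30^0.656 ≈ 56.80 kt.
V₂: ΔP = 80, V ≈ 6.1 × 80^0.656 ≈ 108.08 kt.
ΔV over 30 h = 51.28 kt → 24 h equivalent = 51.28 × 24/30 ≈ 41.02 kt.
41 kt ≥ 30 kt ⇒ rapid intensification.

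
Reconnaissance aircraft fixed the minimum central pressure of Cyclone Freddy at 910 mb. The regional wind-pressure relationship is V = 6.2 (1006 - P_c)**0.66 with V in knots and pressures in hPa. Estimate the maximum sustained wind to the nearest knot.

ΔP = 1006 − 910 = 96 mb.
96^0.66 ≈ 20.338.
V ≈ 6.2 × 20.338 ≈ 126.1 kt.

126 kt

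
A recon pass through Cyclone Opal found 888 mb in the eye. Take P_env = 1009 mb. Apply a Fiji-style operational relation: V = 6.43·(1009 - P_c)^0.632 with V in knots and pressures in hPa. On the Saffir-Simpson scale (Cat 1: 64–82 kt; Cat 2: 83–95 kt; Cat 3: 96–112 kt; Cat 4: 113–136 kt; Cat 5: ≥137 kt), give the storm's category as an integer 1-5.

4

ΔP = 1009 − 888 = 121 mb.
V ≈ 6.43 × 121^0.632 = 6.43 × 20.72 ≈ 133 kt.
133 kt falls in the Category 4 band.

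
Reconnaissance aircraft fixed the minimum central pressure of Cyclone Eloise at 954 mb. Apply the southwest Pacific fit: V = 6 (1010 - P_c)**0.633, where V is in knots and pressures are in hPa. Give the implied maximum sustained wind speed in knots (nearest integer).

ΔP = 1010 − 954 = 56 mb.
56^0.633 ≈ 12.782.
V ≈ 6 × 12.782 ≈ 76.7 kt.

77 kt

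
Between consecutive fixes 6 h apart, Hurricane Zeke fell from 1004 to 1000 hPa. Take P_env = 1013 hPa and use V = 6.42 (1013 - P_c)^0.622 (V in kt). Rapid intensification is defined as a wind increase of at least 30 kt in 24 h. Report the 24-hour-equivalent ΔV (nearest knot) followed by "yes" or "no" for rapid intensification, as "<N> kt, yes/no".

V₁: ΔP = 9, V ≈ 6.42 × 9^0.622 ≈ 25.18 kt.
V₂: ΔP = 13, V ≈ 6.42 × 13^0.622 ≈ 31.65 kt.
ΔV over 6 h = 6.47 kt → 24 h equivalent = 6.47 × 24/6 ≈ 25.88 kt.
26 kt < 30 kt ⇒ not rapid intensification.

26 kt, no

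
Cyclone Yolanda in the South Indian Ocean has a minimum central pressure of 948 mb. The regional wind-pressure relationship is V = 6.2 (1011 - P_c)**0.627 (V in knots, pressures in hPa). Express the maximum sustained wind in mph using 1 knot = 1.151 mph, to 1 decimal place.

ΔP = 1011 − 948 = 63 mb.
V ≈ 6.2 × 63^0.627 = 6.2 × 13.433 ≈ 83.287 kt.
83.287 × 1.151 ≈ 95.86 mph → 95.9 mph.

95.9 mph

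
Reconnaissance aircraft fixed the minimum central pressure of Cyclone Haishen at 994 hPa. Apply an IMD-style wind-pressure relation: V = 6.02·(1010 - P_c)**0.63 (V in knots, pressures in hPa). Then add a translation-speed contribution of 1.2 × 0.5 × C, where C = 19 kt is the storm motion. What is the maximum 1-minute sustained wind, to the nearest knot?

ΔP = 1010 − 994 = 16 hPa.
16^0.63 ≈ 5.736.
V ≈ 6.02 × 5.736 ≈ 34.5 kt.
Translation term: 1.2 × 0.5 × 19 = 11.4 kt.
Corrected V ≈ 45.9 kt → 46 kt.

46 kt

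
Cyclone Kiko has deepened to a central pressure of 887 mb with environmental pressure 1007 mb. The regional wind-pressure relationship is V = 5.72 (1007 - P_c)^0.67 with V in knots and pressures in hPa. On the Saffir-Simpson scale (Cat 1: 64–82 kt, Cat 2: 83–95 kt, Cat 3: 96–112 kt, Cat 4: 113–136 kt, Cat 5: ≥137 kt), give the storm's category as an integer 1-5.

5

ΔP = 1007 − 887 = 120 mb.
V ≈ 5.72 × 120^0.67 = 5.72 × 24.72 ≈ 141 kt.
141 kt falls in the Category 5 band.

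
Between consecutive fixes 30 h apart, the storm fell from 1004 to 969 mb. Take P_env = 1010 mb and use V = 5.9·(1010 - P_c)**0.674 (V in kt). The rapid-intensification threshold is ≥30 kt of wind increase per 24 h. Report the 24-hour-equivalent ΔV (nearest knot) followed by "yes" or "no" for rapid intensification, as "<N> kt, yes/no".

42 kt, yes

V₁: ΔP = 6, V ≈ 5.9 × 6^0.674 ≈ 19.74 kt.
V₂: ΔP = 41, V ≈ 5.9 × 41^0.674 ≈ 72.09 kt.
ΔV over 30 h = 52.35 kt → 24 h equivalent = 52.35 × 24/30 ≈ 41.88 kt.
42 kt ≥ 30 kt ⇒ rapid intensification.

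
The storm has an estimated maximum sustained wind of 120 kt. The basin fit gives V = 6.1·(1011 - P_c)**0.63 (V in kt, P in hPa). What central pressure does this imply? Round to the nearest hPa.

ΔP = (V / 6.1)^(1/0.63) = (120/6.1)^1.587.
120/6.1 = 19.672; 19.672^1.587 ≈ 113.17 hPa.
P_c = 1011 − 113.17 = 897.83 ≈ 898 hPa.

898 hPa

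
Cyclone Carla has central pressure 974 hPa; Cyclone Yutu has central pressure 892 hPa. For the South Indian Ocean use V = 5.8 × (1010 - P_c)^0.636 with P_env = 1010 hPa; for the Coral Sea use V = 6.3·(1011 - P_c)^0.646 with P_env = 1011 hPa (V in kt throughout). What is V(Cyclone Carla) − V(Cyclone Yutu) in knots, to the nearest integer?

Cyclone Carla: ΔP = 36; V ≈ 5.8 × 36^0.636 ≈ 56.65 kt.
Cyclone Yutu: ΔP = 119; V ≈ 6.3 × 119^0.646 ≈ 138.08 kt.
Difference ≈ 56.65 − 138.08 = -81.43 → -81 kt.

-81 kt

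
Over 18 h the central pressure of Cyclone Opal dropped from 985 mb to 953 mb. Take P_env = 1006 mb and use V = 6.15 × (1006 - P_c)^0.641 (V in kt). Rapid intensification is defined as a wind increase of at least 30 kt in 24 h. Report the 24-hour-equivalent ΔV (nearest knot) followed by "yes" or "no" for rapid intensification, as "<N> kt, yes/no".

47 kt, yes

V₁: ΔP = 21, V ≈ 6.15 × 21^0.641 ≈ 43.29 kt.
V₂: ΔP = 53, V ≈ 6.15 × 53^0.641 ≈ 78.37 kt.
ΔV over 18 h = 35.08 kt → 24 h equivalent = 35.08 × 24/18 ≈ 46.77 kt.
47 kt ≥ 30 kt ⇒ rapid intensification.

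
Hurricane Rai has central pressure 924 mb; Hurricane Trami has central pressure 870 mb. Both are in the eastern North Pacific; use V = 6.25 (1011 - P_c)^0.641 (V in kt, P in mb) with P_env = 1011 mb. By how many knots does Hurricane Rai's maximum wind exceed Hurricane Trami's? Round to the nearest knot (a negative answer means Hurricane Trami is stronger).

Hurricane Rai: ΔP = 87; V ≈ 6.25 × 87^0.641 ≈ 109.42 kt.
Hurricane Trami: ΔP = 141; V ≈ 6.25 × 141^0.641 ≈ 149.12 kt.
Difference ≈ 109.42 − 149.12 = -39.70 → -40 kt.

-40 kt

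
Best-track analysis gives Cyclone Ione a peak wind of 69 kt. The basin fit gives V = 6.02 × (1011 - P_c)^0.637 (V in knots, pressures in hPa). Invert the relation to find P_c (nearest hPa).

ΔP = (V / 6.02)^(1/0.637) = (69/6.02)^1.570.
69/6.02 = 11.462; 11.462^1.570 ≈ 46.01 hPa.
P_c = 1011 − 46.01 = 964.99 ≈ 965 hPa.

965 hPa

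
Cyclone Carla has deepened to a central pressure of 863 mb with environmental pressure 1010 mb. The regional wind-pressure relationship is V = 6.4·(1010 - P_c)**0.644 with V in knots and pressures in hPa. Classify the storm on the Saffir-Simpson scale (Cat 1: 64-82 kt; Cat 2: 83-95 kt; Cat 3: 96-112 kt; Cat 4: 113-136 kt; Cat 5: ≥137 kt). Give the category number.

5

ΔP = 1010 − 863 = 147 mb.
V ≈ 6.4 × 147^0.644 = 6.4 × 24.87 ≈ 159 kt.
159 kt falls in the Category 5 band.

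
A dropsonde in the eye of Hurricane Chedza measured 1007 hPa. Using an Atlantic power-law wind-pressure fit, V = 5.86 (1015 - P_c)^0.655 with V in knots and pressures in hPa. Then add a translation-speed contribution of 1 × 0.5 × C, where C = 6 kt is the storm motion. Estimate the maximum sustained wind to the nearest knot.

26 kt

ΔP = 1015 − 1007 = 8 hPa.
8^0.655 ≈ 3.904.
V ≈ 5.86 × 3.904 ≈ 22.9 kt.
Translation term: 1 × 0.5 × 6 = 3 kt.
Corrected V ≈ 25.9 kt → 26 kt.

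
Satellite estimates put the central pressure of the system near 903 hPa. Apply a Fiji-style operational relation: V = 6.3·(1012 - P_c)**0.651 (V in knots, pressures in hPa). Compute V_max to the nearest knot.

134 kt

ΔP = 1012 − 903 = 109 hPa.
109^0.651 ≈ 21.201.
V ≈ 6.3 × 21.201 ≈ 133.6 kt.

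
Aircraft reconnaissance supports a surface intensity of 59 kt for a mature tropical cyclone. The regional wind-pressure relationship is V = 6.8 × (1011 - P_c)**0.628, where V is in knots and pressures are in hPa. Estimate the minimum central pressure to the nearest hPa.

980 hPa

ΔP = (V / 6.8)^(1/0.628) = (59/6.8)^1.592.
59/6.8 = 8.676; 8.676^1.592 ≈ 31.20 hPa.
P_c = 1011 − 31.20 = 979.80 ≈ 980 hPa.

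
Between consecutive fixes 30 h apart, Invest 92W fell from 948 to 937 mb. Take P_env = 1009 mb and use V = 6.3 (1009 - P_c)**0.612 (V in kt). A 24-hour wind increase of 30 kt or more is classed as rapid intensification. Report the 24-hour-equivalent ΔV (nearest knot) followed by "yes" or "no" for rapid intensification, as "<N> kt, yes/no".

V₁: ΔP = 61, V ≈ 6.3 × 61^0.612 ≈ 77.98 kt.
V₂: ΔP = 72, V ≈ 6.3 × 72^0.612 ≈ 86.30 kt.
ΔV over 30 h = 8.32 kt → 24 h equivalent = 8.32 × 24/30 ≈ 6.66 kt.
7 kt < 30 kt ⇒ not rapid intensification.

7 kt, no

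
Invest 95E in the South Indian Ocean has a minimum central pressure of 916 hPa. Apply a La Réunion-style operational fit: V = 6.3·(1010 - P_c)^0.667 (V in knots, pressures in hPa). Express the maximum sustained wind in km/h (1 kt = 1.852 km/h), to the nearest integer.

ΔP = 1010 − 916 = 94 hPa.
V ≈ 6.3 × 94^0.667 = 6.3 × 20.705 ≈ 130.442 kt.
130.442 × 1.852 ≈ 241.58 km/h → 242 km/h.

242 km/h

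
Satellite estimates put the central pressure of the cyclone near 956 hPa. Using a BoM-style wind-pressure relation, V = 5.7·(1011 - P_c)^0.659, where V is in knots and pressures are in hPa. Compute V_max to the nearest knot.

ΔP = 1011 − 956 = 55 hPa.
55^0.659 ≈ 14.025.
V ≈ 5.7 × 14.025 ≈ 79.9 kt.

80 kt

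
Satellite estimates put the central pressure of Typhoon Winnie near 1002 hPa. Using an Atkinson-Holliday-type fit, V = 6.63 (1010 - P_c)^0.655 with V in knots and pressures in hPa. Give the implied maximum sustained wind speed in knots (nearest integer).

ΔP = 1010 − 1002 = 8 hPa.
8^0.655 ≈ 3.904.
V ≈ 6.63 × 3.904 ≈ 25.9 kt.

26 kt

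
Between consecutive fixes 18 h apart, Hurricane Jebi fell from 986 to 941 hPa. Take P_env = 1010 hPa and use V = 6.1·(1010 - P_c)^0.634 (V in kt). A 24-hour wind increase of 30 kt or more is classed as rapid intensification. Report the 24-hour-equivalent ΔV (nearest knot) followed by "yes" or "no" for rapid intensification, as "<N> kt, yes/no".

V₁: ΔP = 24, V ≈ 6.1 × 24^0.634 ≈ 45.75 kt.
V₂: ΔP = 69, V ≈ 6.1 × 69^0.634 ≈ 89.36 kt.
ΔV over 18 h = 43.61 kt → 24 h equivalent = 43.61 × 24/18 ≈ 58.15 kt.
58 kt ≥ 30 kt ⇒ rapid intensification.

58 kt, yes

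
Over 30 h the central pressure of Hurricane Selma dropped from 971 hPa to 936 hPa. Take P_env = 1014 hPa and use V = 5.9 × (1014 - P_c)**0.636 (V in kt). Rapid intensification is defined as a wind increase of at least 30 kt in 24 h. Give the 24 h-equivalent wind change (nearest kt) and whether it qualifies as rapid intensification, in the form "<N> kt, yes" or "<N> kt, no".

V₁: ΔP = 43, V ≈ 5.9 × 43^0.636 ≈ 64.53 kt.
V₂: ΔP = 78, V ≈ 5.9 × 78^0.636 ≈ 94.24 kt.
ΔV over 30 h = 29.71 kt → 24 h equivalent = 29.71 × 24/30 ≈ 23.77 kt.
24 kt < 30 kt ⇒ not rapid intensification.

24 kt, no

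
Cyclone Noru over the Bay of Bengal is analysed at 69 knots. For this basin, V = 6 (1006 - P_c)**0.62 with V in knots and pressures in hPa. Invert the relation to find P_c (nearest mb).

ΔP = (V / 6)^(1/0.62) = (69/6)^1.613.
69/6 = 11.500; 11.500^1.613 ≈ 51.38 mb.
P_c = 1006 − 51.38 = 954.62 ≈ 955 mb.

955 mb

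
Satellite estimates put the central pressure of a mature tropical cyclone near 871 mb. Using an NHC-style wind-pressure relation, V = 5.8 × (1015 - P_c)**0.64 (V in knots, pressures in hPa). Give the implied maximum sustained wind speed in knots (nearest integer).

ΔP = 1015 − 871 = 144 mb.
144^0.64 ≈ 24.063.
V ≈ 5.8 × 24.063 ≈ 139.6 kt.

140 kt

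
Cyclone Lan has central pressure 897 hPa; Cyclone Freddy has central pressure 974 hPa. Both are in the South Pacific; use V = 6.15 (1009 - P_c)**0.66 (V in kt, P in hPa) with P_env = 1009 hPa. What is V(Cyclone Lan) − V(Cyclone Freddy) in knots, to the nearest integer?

74 kt

Cyclone Lan: ΔP = 112; V ≈ 6.15 × 112^0.66 ≈ 138.47 kt.
Cyclone Freddy: ΔP = 35; V ≈ 6.15 × 35^0.66 ≈ 64.26 kt.
Difference ≈ 138.47 − 64.26 = 74.21 → 74 kt.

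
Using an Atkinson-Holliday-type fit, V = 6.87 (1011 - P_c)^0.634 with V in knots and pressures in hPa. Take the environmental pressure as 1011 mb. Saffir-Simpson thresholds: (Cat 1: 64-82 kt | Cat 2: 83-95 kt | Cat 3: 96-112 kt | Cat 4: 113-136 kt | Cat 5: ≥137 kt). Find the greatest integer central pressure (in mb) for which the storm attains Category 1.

Category 1 begins at V = 64 kt.
Required ΔP = (64/6.87)^(1/0.634) = 9.316^1.577 ≈ 33.79 mb.
P_c ≤ 1011 − 33.79 = 977.21, so the highest integer P_c is 977 mb.

977 mb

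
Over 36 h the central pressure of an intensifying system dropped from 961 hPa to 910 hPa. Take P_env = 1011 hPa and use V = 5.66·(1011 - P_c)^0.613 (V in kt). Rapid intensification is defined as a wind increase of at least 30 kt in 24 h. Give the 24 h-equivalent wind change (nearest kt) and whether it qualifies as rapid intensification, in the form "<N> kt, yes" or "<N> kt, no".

V₁: ΔP = 50, V ≈ 5.66 × 50^0.613 ≈ 62.27 kt.
V₂: ΔP = 101, V ≈ 5.66 × 101^0.613 ≈ 95.82 kt.
ΔV over 36 h = 33.55 kt → 24 h equivalent = 33.55 × 24/36 ≈ 22.37 kt.
22 kt < 30 kt ⇒ not rapid intensification.

22 kt, no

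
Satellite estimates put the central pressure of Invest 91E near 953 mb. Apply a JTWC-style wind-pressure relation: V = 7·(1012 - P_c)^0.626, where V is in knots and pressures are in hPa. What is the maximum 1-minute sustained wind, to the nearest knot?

ΔP = 1012 − 953 = 59 mb.
59^0.626 ≈ 12.840.
V ≈ 7 × 12.840 ≈ 89.9 kt.

90 kt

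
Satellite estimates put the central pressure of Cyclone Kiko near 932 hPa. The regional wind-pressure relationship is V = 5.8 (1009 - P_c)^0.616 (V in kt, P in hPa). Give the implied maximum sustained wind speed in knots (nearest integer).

84 kt

ΔP = 1009 − 932 = 77 hPa.
77^0.616 ≈ 14.524.
V ≈ 5.8 × 14.524 ≈ 84.2 kt.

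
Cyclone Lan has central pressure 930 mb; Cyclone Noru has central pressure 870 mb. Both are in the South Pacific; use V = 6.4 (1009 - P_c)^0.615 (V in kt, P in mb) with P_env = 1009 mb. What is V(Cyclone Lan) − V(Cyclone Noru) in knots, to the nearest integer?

-39 kt

Cyclone Lan: ΔP = 79; V ≈ 6.4 × 79^0.615 ≈ 94.02 kt.
Cyclone Noru: ΔP = 139; V ≈ 6.4 × 139^0.615 ≈ 133.09 kt.
Difference ≈ 94.02 − 133.09 = -39.07 → -39 kt.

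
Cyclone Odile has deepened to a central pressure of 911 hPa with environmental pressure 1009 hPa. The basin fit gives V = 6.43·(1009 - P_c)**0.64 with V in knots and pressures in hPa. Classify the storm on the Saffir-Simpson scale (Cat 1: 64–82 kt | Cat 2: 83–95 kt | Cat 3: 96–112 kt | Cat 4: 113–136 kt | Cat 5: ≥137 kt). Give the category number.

4

ΔP = 1009 − 911 = 98 hPa.
V ≈ 6.43 × 98^0.64 = 6.43 × 18.81 ≈ 121 kt.
121 kt falls in the Category 4 band.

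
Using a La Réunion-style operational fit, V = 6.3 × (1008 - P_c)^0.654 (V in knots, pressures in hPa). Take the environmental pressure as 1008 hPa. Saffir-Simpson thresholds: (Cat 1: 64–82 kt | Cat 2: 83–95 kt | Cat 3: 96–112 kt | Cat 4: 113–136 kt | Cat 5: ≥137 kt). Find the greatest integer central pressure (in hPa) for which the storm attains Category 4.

925 hPa

Category 4 begins at V = 113 kt.
Required ΔP = (113/6.3)^(1/0.654) = 17.937^1.529 ≈ 82.61 hPa.
P_c ≤ 1008 − 82.61 = 925.39, so the highest integer P_c is 925 hPa.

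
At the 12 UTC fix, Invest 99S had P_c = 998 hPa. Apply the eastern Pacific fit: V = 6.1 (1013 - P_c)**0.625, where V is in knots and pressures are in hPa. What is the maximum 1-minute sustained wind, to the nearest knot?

33 kt

ΔP = 1013 − 998 = 15 hPa.
15^0.625 ≈ 5.433.
V ≈ 6.1 × 5.433 ≈ 33.1 kt.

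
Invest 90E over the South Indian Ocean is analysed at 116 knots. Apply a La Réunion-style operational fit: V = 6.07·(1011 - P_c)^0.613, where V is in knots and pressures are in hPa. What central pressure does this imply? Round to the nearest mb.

888 mb

ΔP = (V / 6.07)^(1/0.613) = (116/6.07)^1.631.
116/6.07 = 19.110; 19.110^1.631 ≈ 123.07 mb.
P_c = 1011 − 123.07 = 887.93 ≈ 888 mb.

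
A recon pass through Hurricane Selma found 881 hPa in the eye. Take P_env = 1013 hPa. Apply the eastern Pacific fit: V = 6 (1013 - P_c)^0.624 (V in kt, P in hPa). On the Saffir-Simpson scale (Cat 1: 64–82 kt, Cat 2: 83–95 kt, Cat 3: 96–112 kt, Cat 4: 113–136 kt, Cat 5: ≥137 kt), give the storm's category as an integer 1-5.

4

ΔP = 1013 − 881 = 132 hPa.
V ≈ 6 × 132^0.624 = 6 × 21.05 ≈ 126 kt.
126 kt falls in the Category 4 band.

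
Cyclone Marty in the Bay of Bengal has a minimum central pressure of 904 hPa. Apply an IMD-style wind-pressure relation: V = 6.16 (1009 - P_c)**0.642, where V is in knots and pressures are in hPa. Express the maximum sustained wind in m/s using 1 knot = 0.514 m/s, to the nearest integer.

63 m/s

ΔP = 1009 − 904 = 105 hPa.
V ≈ 6.16 × 105^0.642 = 6.16 × 19.843 ≈ 122.232 kt.
122.232 × 0.514 ≈ 62.83 m/s → 63 m/s.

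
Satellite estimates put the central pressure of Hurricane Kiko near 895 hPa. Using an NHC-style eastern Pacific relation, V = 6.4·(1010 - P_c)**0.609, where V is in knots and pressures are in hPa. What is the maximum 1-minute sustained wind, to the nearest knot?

ΔP = 1010 − 895 = 115 hPa.
115^0.609 ≈ 17.987.
V ≈ 6.4 × 17.987 ≈ 115.1 kt.

115 kt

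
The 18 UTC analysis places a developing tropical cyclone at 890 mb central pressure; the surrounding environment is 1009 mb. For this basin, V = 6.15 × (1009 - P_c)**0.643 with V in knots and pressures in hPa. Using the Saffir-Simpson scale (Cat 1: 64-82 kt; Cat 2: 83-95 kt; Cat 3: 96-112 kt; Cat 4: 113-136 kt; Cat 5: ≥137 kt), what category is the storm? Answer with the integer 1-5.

ΔP = 1009 − 890 = 119 mb.
V ≈ 6.15 × 119^0.643 = 6.15 × 21.61 ≈ 133 kt.
133 kt falls in the Category 4 band.

4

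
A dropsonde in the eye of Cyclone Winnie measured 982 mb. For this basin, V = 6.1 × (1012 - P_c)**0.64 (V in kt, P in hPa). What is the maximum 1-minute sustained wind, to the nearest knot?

54 kt

ΔP = 1012 − 982 = 30 mb.
30^0.64 ≈ 8.818.
V ≈ 6.1 × 8.818 ≈ 53.8 kt.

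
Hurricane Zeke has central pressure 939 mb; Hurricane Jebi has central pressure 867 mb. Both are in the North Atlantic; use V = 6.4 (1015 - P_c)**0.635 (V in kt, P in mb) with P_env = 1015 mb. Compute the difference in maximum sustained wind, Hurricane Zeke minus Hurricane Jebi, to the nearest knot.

-53 kt

Hurricane Zeke: ΔP = 76; V ≈ 6.4 × 76^0.635 ≈ 100.11 kt.
Hurricane Jebi: ΔP = 148; V ≈ 6.4 × 148^0.635 ≈ 152.86 kt.
Difference ≈ 100.11 − 152.86 = -52.75 → -53 kt.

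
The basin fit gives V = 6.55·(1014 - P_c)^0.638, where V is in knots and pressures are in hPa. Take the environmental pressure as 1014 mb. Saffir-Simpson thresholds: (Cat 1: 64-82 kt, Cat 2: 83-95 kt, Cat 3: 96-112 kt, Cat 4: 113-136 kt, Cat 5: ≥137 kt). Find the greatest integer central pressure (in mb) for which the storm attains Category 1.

978 mb

Category 1 begins at V = 64 kt.
Required ΔP = (64/6.55)^(1/0.638) = 9.771^1.567 ≈ 35.61 mb.
P_c ≤ 1014 − 35.61 = 978.39, so the highest integer P_c is 978 mb.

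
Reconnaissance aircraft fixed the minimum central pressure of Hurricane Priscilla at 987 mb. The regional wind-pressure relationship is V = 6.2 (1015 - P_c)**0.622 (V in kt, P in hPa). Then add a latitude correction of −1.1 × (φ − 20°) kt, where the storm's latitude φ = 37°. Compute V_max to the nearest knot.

31 kt

ΔP = 1015 − 987 = 28 mb.
28^0.622 ≈ 7.946.
V ≈ 6.2 × 7.946 ≈ 49.3 kt.
Latitude correction: −1.1 × (37 − 20) = -18.7 kt.
Corrected V ≈ 30.6 kt → 31 kt.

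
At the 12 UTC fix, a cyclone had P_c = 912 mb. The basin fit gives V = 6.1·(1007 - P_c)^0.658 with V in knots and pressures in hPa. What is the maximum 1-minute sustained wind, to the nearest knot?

ΔP = 1007 − 912 = 95 mb.
95^0.658 ≈ 20.014.
V ≈ 6.1 × 20.014 ≈ 122.1 kt.

122 kt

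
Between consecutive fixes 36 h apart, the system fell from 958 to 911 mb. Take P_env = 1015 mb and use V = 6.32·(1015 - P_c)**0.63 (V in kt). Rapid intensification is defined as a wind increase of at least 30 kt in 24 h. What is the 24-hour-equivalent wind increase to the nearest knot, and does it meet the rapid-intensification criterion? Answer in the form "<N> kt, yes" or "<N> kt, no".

25 kt, no

V₁: ΔP = 57, V ≈ 6.32 × 57^0.63 ≈ 80.71 kt.
V₂: ΔP = 104, V ≈ 6.32 × 104^0.63 ≈ 117.88 kt.
ΔV over 36 h = 37.17 kt → 24 h equivalent = 37.17 × 24/36 ≈ 24.78 kt.
25 kt < 30 kt ⇒ not rapid intensification.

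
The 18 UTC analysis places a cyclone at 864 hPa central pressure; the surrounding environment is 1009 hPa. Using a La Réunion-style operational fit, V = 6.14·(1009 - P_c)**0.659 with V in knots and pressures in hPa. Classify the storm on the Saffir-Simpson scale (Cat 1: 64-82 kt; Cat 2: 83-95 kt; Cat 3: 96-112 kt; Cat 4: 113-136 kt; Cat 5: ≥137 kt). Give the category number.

5

ΔP = 1009 − 864 = 145 hPa.
V ≈ 6.14 × 145^0.659 = 6.14 × 26.57 ≈ 163 kt.
163 kt falls in the Category 5 band.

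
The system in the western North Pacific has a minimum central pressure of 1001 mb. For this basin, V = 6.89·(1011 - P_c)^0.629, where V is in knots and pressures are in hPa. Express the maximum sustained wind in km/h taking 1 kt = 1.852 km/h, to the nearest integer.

ΔP = 1011 − 1001 = 10 mb.
V ≈ 6.89 × 10^0.629 = 6.89 × 4.256 ≈ 29.324 kt.
29.324 × 1.852 ≈ 54.31 km/h → 54 km/h.

54 km/h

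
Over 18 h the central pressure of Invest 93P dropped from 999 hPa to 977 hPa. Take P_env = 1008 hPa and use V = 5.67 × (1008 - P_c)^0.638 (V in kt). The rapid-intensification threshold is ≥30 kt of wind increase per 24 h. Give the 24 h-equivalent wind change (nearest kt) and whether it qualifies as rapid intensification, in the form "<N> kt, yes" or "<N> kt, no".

37 kt, yes

V₁: ΔP = 9, V ≈ 5.67 × 9^0.638 ≈ 23.04 kt.
V₂: ΔP = 31, V ≈ 5.67 × 31^0.638 ≈ 50.71 kt.
ΔV over 18 h = 27.67 kt → 24 h equivalent = 27.67 × 24/18 ≈ 36.89 kt.
37 kt ≥ 30 kt ⇒ rapid intensification.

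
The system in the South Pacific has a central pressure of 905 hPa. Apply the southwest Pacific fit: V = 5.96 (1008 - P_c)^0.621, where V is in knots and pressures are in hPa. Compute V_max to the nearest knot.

ΔP = 1008 − 905 = 103 hPa.
103^0.621 ≈ 17.782.
V ≈ 5.96 × 17.782 ≈ 106.0 kt.

106 kt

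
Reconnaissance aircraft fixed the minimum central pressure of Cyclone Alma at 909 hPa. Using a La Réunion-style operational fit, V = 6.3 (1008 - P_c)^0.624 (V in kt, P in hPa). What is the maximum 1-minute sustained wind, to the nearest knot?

111 kt

ΔP = 1008 − 909 = 99 hPa.
99^0.624 ≈ 17.590.
V ≈ 6.3 × 17.590 ≈ 110.8 kt.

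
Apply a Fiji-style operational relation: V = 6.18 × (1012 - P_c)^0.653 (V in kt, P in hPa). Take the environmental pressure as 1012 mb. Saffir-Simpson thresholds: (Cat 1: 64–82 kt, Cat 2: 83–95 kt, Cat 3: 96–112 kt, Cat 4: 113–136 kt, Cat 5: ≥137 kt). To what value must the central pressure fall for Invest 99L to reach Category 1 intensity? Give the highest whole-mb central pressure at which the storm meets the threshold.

976 mb

Category 1 begins at V = 64 kt.
Required ΔP = (64/6.18)^(1/0.653) = 10.356^1.531 ≈ 35.86 mb.
P_c ≤ 1012 − 35.86 = 976.14, so the highest integer P_c is 976 mb.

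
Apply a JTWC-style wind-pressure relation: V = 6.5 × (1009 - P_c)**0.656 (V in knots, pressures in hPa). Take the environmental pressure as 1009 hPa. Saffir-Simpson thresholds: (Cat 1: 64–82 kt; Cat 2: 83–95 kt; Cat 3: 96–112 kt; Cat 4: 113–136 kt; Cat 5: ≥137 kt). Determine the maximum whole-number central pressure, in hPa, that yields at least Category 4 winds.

Category 4 begins at V = 113 kt.
Required ΔP = (113/6.5)^(1/0.656) = 17.385^1.524 ≈ 77.71 hPa.
P_c ≤ 1009 − 77.71 = 931.29, so the highest integer P_c is 931 hPa.

931 hPa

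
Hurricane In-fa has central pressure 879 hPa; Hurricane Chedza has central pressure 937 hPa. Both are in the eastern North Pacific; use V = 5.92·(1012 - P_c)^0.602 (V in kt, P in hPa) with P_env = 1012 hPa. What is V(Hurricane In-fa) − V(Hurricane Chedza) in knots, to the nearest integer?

33 kt

Hurricane In-fa: ΔP = 133; V ≈ 5.92 × 133^0.602 ≈ 112.43 kt.
Hurricane Chedza: ΔP = 75; V ≈ 5.92 × 75^0.602 ≈ 79.64 kt.
Difference ≈ 112.43 − 79.64 = 32.79 → 33 kt.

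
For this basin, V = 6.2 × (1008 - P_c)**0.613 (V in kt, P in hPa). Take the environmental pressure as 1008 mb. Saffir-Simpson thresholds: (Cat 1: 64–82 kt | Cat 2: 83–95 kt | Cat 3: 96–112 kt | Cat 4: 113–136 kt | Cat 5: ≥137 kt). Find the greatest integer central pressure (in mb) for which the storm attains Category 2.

Category 2 begins at V = 83 kt.
Required ΔP = (83/6.2)^(1/0.613) = 13.387^1.631 ≈ 68.86 mb.
P_c ≤ 1008 − 68.86 = 939.14, so the highest integer P_c is 939 mb.

939 mb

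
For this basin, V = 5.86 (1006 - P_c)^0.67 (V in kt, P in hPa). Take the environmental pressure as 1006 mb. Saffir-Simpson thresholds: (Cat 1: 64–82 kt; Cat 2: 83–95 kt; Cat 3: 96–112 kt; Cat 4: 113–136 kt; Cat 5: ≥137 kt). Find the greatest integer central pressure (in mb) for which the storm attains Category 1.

Category 1 begins at V = 64 kt.
Required ΔP = (64/5.86)^(1/0.67) = 10.922^1.493 ≈ 35.45 mb.
P_c ≤ 1006 − 35.45 = 970.55, so the highest integer P_c is 970 mb.

970 mb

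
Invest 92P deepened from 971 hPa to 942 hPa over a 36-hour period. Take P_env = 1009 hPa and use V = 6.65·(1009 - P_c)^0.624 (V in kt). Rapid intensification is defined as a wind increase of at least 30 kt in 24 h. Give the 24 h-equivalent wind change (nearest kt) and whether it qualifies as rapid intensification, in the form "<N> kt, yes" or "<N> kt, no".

18 kt, no

V₁: ΔP = 38, V ≈ 6.65 × 38^0.624 ≈ 64.36 kt.
V₂: ΔP = 67, V ≈ 6.65 × 67^0.624 ≈ 91.68 kt.
ΔV over 36 h = 27.32 kt → 24 h equivalent = 27.32 × 24/36 ≈ 18.21 kt.
18 kt < 30 kt ⇒ not rapid intensification.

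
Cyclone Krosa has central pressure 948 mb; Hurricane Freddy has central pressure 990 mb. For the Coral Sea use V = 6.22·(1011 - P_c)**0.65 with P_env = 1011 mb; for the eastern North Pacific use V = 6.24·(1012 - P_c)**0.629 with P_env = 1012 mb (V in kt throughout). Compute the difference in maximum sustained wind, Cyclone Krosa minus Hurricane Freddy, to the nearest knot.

Cyclone Krosa: ΔP = 63; V ≈ 6.22 × 63^0.65 ≈ 91.91 kt.
Hurricane Freddy: ΔP = 22; V ≈ 6.24 × 22^0.629 ≈ 43.61 kt.
Difference ≈ 91.91 − 43.61 = 48.30 → 48 kt.

48 kt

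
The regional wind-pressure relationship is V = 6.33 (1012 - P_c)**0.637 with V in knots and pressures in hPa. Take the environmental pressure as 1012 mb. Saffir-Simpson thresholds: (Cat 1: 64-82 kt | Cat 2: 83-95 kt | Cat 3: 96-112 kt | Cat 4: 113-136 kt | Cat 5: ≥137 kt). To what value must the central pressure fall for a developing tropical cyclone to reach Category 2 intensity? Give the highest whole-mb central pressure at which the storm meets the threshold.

Category 2 begins at V = 83 kt.
Required ΔP = (83/6.33)^(1/0.637) = 13.112^1.570 ≈ 56.83 mb.
P_c ≤ 1012 − 56.83 = 955.17, so the highest integer P_c is 955 mb.

955 mb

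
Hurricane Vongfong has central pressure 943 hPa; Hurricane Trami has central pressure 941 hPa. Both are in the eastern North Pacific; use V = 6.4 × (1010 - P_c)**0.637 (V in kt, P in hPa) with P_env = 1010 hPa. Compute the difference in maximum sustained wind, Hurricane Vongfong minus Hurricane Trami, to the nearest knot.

Hurricane Vongfong: ΔP = 67; V ≈ 6.4 × 67^0.637 ≈ 93.19 kt.
Hurricane Trami: ΔP = 69; V ≈ 6.4 × 69^0.637 ≈ 94.96 kt.
Difference ≈ 93.19 − 94.96 = -1.77 → -2 kt.

-2 kt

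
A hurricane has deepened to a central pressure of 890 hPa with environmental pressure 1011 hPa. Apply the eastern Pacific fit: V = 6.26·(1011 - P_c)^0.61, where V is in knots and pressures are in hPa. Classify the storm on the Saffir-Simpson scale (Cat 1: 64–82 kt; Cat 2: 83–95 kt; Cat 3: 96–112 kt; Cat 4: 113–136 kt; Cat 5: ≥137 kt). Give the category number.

ΔP = 1011 − 890 = 121 hPa.
V ≈ 6.26 × 121^0.61 = 6.26 × 18.64 ≈ 117 kt.
117 kt falls in the Category 4 band.

4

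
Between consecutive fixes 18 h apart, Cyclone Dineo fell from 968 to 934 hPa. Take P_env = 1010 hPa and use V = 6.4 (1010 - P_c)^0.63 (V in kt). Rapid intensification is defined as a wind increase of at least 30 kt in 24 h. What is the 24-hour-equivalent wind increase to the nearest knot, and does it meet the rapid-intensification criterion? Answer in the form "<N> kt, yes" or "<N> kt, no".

41 kt, yes

V₁: ΔP = 42, V ≈ 6.4 × 42^0.63 ≈ 67.43 kt.
V₂: ΔP = 76, V ≈ 6.4 × 76^0.63 ≈ 97.97 kt.
ΔV over 18 h = 30.54 kt → 24 h equivalent = 30.54 × 24/18 ≈ 40.72 kt.
41 kt ≥ 30 kt ⇒ rapid intensification.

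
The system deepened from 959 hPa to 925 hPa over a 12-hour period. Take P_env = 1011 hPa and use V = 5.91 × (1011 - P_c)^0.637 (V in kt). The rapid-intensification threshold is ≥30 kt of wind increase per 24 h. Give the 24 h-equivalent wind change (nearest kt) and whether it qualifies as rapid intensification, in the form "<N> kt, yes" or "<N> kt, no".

55 kt, yes

V₁: ΔP = 52, V ≈ 5.91 × 52^0.637 ≈ 73.23 kt.
V₂: ΔP = 86, V ≈ 5.91 × 86^0.637 ≈ 100.89 kt.
ΔV over 12 h = 27.66 kt → 24 h equivalent = 27.66 × 24/12 ≈ 55.32 kt.
55 kt ≥ 30 kt ⇒ rapid intensification.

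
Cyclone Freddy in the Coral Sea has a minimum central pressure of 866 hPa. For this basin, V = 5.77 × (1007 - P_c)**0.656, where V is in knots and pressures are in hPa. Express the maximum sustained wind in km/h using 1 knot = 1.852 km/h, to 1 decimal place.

274.6 km/h

ΔP = 1007 − 866 = 141 hPa.
V ≈ 5.77 × 141^0.656 = 5.77 × 25.697 ≈ 148.274 kt.
148.274 × 1.852 ≈ 274.60 km/h → 274.6 km/h.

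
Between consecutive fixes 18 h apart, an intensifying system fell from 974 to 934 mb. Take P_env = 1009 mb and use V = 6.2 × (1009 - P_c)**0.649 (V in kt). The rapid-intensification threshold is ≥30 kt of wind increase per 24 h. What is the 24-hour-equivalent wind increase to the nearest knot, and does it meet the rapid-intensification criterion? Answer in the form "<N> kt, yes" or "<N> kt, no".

V₁: ΔP = 35, V ≈ 6.2 × 35^0.649 ≈ 62.30 kt.
V₂: ΔP = 75, V ≈ 6.2 × 75^0.649 ≈ 102.17 kt.
ΔV over 18 h = 39.87 kt → 24 h equivalent = 39.87 × 24/18 ≈ 53.16 kt.
53 kt ≥ 30 kt ⇒ rapid intensification.

53 kt, yes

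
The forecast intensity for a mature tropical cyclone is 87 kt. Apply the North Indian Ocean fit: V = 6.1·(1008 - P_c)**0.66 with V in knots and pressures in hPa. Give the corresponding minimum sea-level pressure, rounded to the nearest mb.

ΔP = (V / 6.1)^(1/0.66) = (87/6.1)^1.515.
87/6.1 = 14.262; 14.262^1.515 ≈ 56.08 mb.
P_c = 1008 − 56.08 = 951.92 ≈ 952 mb.

952 mb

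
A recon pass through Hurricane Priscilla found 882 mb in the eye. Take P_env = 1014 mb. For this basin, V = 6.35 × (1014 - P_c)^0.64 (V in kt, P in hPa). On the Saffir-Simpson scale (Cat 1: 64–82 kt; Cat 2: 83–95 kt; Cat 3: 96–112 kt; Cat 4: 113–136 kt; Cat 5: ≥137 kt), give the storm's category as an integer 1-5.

ΔP = 1014 − 882 = 132 mb.
V ≈ 6.35 × 132^0.64 = 6.35 × 22.76 ≈ 145 kt.
145 kt falls in the Category 5 band.

5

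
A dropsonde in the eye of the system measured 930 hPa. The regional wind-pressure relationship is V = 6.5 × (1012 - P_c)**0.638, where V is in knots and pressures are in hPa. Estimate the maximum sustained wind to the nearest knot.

108 kt

ΔP = 1012 − 930 = 82 hPa.
82^0.638 ≈ 16.635.
V ≈ 6.5 × 16.635 ≈ 108.1 kt.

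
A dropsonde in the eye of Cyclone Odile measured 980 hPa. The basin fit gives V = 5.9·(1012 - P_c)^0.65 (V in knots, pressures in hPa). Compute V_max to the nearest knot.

56 kt

ΔP = 1012 − 980 = 32 hPa.
32^0.65 ≈ 9.514.
V ≈ 5.9 × 9.514 ≈ 56.1 kt.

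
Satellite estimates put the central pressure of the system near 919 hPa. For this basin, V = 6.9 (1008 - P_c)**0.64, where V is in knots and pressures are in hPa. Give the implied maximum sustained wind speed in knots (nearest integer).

ΔP = 1008 − 919 = 89 hPa.
89^0.64 ≈ 17.685.
V ≈ 6.9 × 17.685 ≈ 122.0 kt.

122 kt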